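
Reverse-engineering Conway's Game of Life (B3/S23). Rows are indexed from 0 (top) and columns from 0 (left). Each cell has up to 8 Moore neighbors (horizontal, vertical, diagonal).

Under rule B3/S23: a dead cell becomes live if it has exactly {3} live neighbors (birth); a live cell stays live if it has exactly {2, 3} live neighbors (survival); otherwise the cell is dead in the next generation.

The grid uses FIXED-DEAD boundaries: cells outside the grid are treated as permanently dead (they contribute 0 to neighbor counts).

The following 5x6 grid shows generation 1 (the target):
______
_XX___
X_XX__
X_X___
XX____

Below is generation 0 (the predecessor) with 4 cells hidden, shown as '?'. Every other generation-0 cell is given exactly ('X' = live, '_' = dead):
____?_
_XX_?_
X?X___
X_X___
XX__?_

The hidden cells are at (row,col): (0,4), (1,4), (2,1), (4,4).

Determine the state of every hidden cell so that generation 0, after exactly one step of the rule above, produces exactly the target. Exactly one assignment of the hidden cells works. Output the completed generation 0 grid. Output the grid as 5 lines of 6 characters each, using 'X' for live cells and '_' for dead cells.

Hidden generation-0 cells (in order): (0,4), (1,4), (2,1), (4,4).
A hidden cell only influences target cells in its own 3x3 neighborhood. Try each of the 2^4 = 16 assignments, step the completed generation 0 forward once under B3/S23, and compare with the target:
  (0,4)=_ (1,4)=_ (2,1)=_ (4,4)=_ -> step reproduces the target at every cell -> ACCEPT
  (0,4)=_ (1,4)=_ (2,1)=_ (4,4)=X -> step gives (3,3)='X' but target has '_' -> reject
  (0,4)=_ (1,4)=_ (2,1)=X (4,4)=_ -> step gives (1,0)='X' but target has '_' -> reject
  (0,4)=_ (1,4)=_ (2,1)=X (4,4)=X -> step gives (1,0)='X' but target has '_' -> reject
  (0,4)=_ (1,4)=X (2,1)=_ (4,4)=_ -> step gives (1,3)='X' but target has '_' -> reject
  (0,4)=_ (1,4)=X (2,1)=_ (4,4)=X -> step gives (1,3)='X' but target has '_' -> reject
  (0,4)=_ (1,4)=X (2,1)=X (4,4)=_ -> step gives (1,0)='X' but target has '_' -> reject
  (0,4)=_ (1,4)=X (2,1)=X (4,4)=X -> step gives (1,0)='X' but target has '_' -> reject
  (0,4)=X (1,4)=_ (2,1)=_ (4,4)=_ -> step gives (1,3)='X' but target has '_' -> reject
  (0,4)=X (1,4)=_ (2,1)=_ (4,4)=X -> step gives (1,3)='X' but target has '_' -> reject
  (0,4)=X (1,4)=_ (2,1)=X (4,4)=_ -> step gives (1,0)='X' but target has '_' -> reject
  (0,4)=X (1,4)=_ (2,1)=X (4,4)=X -> step gives (1,0)='X' but target has '_' -> reject
  (0,4)=X (1,4)=X (2,1)=_ (4,4)=_ -> step gives (0,3)='X' but target has '_' -> reject
  (0,4)=X (1,4)=X (2,1)=_ (4,4)=X -> step gives (0,3)='X' but target has '_' -> reject
  (0,4)=X (1,4)=X (2,1)=X (4,4)=_ -> step gives (0,3)='X' but target has '_' -> reject
  (0,4)=X (1,4)=X (2,1)=X (4,4)=X -> step gives (0,3)='X' but target has '_' -> reject
Unique solution: (0,4)=dead, (1,4)=dead, (2,1)=dead, (4,4)=dead.
Check: live-neighbor counts of every cell in the completed generation 0:
122100
232200
263300
362200
232100
Applying B3/S23 to generation 0 with these counts gives:
______
_XX___
X_XX__
X_X___
XX____
which matches the target exactly.

Answer: ______
_XX___
X_X___
X_X___
XX____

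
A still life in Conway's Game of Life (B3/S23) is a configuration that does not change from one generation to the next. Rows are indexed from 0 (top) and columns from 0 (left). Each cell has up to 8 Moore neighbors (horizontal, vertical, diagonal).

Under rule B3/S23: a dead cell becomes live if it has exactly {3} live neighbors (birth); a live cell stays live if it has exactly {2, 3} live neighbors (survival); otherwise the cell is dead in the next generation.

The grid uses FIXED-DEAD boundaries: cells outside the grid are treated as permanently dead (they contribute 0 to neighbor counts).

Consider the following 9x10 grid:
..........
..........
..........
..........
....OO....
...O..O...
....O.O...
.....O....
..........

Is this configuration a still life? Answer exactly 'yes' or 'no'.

Compute generation 1 and compare to generation 0 (given above):
Generation 1:
..........
..........
..........
..........
....OO....
...O..O...
....O.O...
.....O....
..........
The grids are IDENTICAL -> still life.

Answer: yes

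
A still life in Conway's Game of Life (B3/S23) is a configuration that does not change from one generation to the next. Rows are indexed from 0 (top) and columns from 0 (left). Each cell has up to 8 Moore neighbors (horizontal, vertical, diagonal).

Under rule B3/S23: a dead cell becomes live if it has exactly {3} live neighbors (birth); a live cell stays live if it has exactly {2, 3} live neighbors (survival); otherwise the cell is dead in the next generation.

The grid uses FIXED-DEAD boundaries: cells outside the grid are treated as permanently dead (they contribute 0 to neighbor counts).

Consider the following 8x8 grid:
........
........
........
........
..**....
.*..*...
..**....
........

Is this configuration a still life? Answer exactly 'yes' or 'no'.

Answer: yes

Derivation:
Compute generation 1 and compare to generation 0 (given above):
Generation 1:
........
........
........
........
..**....
.*..*...
..**....
........
The grids are IDENTICAL -> still life.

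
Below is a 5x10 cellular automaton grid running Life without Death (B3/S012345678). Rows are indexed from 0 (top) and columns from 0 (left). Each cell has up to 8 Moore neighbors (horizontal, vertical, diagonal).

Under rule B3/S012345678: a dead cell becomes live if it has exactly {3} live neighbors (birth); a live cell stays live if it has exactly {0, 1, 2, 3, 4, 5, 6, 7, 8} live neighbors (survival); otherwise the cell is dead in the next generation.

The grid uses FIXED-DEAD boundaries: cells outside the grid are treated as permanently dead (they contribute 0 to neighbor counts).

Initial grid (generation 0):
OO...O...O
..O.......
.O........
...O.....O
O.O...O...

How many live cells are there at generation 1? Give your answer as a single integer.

Simulating step by step:
Generation 0 (given above): 11 live cells
Generation 1: 15 live cells
OO...O...O
O.O.......
.OO.......
.OOO.....O
O.O...O...
Population at generation 1: 15

Answer: 15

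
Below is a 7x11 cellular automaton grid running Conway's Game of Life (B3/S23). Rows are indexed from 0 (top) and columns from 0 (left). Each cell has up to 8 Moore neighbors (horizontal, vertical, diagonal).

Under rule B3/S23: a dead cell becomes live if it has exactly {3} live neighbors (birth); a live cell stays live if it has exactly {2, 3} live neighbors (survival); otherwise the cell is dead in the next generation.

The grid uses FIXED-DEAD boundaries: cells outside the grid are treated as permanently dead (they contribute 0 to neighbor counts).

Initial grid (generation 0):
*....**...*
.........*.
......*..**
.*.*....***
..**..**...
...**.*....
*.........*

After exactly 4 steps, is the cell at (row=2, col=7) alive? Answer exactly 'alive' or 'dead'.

Answer: alive

Derivation:
Simulating step by step:
Generation 0 (given above): 22 live cells
Generation 1: 18 live cells
...........
.....**..*.
...........
...*..*.*.*
.....*****.
..******...
...........
Generation 2: 15 live cells
...........
...........
.....***.*.
.....**.*..
..*......*.
...**......
...****....
Generation 3: 13 live cells
...........
......*....
.....*.**..
.....*..**.
...***.....
..*........
...*.*.....
Generation 4: 15 live cells
...........
......**...
.....*.***.
.....*.***.
...***.....
..*..*.....
...........

Cell (2,7) at generation 4: 1 -> alive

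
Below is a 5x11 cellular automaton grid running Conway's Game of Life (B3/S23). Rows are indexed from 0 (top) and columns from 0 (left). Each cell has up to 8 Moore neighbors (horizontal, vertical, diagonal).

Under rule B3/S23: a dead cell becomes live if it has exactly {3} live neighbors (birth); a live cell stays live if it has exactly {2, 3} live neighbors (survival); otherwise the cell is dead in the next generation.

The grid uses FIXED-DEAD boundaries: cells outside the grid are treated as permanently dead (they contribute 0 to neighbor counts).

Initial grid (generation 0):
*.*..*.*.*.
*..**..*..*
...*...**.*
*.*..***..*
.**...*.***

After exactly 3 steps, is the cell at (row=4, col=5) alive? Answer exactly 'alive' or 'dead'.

Simulating step by step:
Generation 0 (given above): 26 live cells
Generation 1: 28 live cells
.*.**.*.*..
.****..*..*
.***.*..*.*
..**.*....*
.**..**.***
Generation 2: 23 live cells
.*..**.*...
*.....***..
.....**...*
.....*.**.*
.******..**
Generation 3: 20 live cells
.....*.**..
....*...*..
.....*.....
..**...**.*
..*********

Cell (4,5) at generation 3: 1 -> alive

Answer: alive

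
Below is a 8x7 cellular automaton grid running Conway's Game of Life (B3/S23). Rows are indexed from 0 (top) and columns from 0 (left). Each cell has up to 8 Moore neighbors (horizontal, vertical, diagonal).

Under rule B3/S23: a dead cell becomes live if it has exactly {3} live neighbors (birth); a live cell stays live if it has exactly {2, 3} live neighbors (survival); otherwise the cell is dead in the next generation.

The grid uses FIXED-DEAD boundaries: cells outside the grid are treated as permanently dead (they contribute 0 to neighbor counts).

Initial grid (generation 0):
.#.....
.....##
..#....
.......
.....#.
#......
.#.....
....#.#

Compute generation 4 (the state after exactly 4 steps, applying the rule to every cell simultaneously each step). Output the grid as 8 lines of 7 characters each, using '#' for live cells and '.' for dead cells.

Simulating step by step:
Generation 0 (given above): 9 live cells
Generation 1: 0 live cells
.......
.......
.......
.......
.......
.......
.......
.......
Generation 2: 0 live cells
.......
.......
.......
.......
.......
.......
.......
.......
Generation 3: 0 live cells
.......
.......
.......
.......
.......
.......
.......
.......
Generation 4: 0 live cells
(generation 4 grid is the final answer)

Answer: .......
.......
.......
.......
.......
.......
.......
.......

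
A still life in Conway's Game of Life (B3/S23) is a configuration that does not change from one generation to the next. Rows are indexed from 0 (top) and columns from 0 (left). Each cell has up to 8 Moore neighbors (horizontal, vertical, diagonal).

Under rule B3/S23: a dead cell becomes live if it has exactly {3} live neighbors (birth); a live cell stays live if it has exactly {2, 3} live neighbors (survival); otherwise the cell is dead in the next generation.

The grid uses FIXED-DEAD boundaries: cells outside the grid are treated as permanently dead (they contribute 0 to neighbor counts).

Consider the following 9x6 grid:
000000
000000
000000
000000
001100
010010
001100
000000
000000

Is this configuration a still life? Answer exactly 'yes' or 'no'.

Answer: yes

Derivation:
Compute generation 1 and compare to generation 0 (given above):
Generation 1:
000000
000000
000000
000000
001100
010010
001100
000000
000000
The grids are IDENTICAL -> still life.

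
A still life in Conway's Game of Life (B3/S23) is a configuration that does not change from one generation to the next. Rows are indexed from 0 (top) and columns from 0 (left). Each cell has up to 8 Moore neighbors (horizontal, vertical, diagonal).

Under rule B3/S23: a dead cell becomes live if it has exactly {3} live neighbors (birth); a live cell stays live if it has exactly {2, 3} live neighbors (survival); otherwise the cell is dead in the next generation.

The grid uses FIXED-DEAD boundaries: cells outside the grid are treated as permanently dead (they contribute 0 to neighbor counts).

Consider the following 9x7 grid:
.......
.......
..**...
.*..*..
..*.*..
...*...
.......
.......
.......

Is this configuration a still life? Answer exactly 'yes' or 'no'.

Compute generation 1 and compare to generation 0 (given above):
Generation 1:
.......
.......
..**...
.*..*..
..*.*..
...*...
.......
.......
.......
The grids are IDENTICAL -> still life.

Answer: yes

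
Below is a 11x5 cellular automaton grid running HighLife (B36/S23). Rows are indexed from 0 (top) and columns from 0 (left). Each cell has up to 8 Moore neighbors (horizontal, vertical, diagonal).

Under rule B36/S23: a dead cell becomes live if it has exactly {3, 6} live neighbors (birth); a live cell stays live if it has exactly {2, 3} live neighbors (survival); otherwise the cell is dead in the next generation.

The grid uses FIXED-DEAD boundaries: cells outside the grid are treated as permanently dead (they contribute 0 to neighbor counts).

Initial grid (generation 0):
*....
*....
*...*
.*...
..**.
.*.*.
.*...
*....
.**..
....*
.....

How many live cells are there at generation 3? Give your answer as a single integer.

Answer: 13

Derivation:
Simulating step by step:
Generation 0 (given above): 14 live cells
Generation 1: 17 live cells
.....
**...
**...
.***.
.*.*.
.*.*.
***..
*.*..
.*...
.....
.....
Generation 2: 15 live cells
.....
**...
.....
...*.
**.**
..**.
*..*.
***..
.*...
.....
.....
Generation 3: 13 live cells
.....
.....
.....
..***
.*..*
*....
*..*.
*.*..
***..
.....
.....
Population at generation 3: 13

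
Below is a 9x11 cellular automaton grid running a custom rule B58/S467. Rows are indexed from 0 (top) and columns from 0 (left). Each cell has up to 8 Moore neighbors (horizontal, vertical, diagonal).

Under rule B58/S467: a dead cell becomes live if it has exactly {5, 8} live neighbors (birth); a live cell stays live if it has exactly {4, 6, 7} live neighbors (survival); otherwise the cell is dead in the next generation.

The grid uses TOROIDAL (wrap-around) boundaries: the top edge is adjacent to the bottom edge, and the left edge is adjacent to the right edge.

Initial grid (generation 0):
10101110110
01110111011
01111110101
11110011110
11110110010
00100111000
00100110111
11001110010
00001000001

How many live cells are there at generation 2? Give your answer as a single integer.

Answer: 24

Derivation:
Simulating step by step:
Generation 0 (given above): 56 live cells
Generation 1: 38 live cells
00011010011
10110110101
01010010001
01010000111
01110110100
01100011000
00000111000
00000000011
00001000001
Generation 2: 24 live cells
00011100011
10111100011
00000000001
10000000010
01100001000
00100110000
00000010000
00000000000
00000000011
Population at generation 2: 24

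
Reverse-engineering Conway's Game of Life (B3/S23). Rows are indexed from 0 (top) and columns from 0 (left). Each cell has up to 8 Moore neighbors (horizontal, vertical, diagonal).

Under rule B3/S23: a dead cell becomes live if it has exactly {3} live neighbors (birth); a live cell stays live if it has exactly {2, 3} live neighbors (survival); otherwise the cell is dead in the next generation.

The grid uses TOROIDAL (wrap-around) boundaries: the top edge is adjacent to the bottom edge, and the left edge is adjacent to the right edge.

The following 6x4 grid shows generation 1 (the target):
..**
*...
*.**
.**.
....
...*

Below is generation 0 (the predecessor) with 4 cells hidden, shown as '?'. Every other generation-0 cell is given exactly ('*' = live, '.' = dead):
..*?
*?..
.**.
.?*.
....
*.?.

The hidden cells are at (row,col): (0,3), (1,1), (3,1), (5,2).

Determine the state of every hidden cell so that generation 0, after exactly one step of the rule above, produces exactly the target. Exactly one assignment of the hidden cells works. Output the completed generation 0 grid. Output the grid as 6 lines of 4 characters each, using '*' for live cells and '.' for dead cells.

Hidden generation-0 cells (in order): (0,3), (1,1), (3,1), (5,2).
A hidden cell only influences target cells in its own 3x3 neighborhood. Try each of the 2^4 = 16 assignments, step the completed generation 0 forward once under B3/S23, and compare with the target:
  (0,3)=. (1,1)=. (3,1)=. (5,2)=. -> step gives (0,1)='*' but target has '.' -> reject
  (0,3)=. (1,1)=. (3,1)=. (5,2)=* -> step gives (0,2)='.' but target has '*' -> reject
  (0,3)=. (1,1)=. (3,1)=* (5,2)=. -> step gives (0,1)='*' but target has '.' -> reject
  (0,3)=. (1,1)=. (3,1)=* (5,2)=* -> step gives (0,2)='.' but target has '*' -> reject
  (0,3)=. (1,1)=* (3,1)=. (5,2)=. -> step gives (0,0)='*' but target has '.' -> reject
  (0,3)=. (1,1)=* (3,1)=. (5,2)=* -> step gives (0,0)='*' but target has '.' -> reject
  (0,3)=. (1,1)=* (3,1)=* (5,2)=. -> step gives (0,0)='*' but target has '.' -> reject
  (0,3)=. (1,1)=* (3,1)=* (5,2)=* -> step gives (0,0)='*' but target has '.' -> reject
  (0,3)=* (1,1)=. (3,1)=. (5,2)=. -> step gives (0,0)='*' but target has '.' -> reject
  (0,3)=* (1,1)=. (3,1)=. (5,2)=* -> step gives (0,0)='*' but target has '.' -> reject
  (0,3)=* (1,1)=. (3,1)=* (5,2)=. -> step gives (0,0)='*' but target has '.' -> reject
  (0,3)=* (1,1)=. (3,1)=* (5,2)=* -> step gives (0,0)='*' but target has '.' -> reject
  (0,3)=* (1,1)=* (3,1)=. (5,2)=. -> step reproduces the target at every cell -> ACCEPT
  (0,3)=* (1,1)=* (3,1)=. (5,2)=* -> step gives (0,3)='.' but target has '*' -> reject
  (0,3)=* (1,1)=* (3,1)=* (5,2)=. -> step gives (2,0)='.' but target has '*' -> reject
  (0,3)=* (1,1)=* (3,1)=* (5,2)=* -> step gives (0,3)='.' but target has '*' -> reject
Unique solution: (0,3)=live, (1,1)=live, (3,1)=dead, (5,2)=dead.
Check: live-neighbor counts of every cell in the completed generation 0:
4423
3454
3433
1322
1212
1223
Applying B3/S23 to generation 0 with these counts gives:
..**
*...
*.**
.**.
....
...*
which matches the target exactly.

Answer: ..**
**..
.**.
..*.
....
*...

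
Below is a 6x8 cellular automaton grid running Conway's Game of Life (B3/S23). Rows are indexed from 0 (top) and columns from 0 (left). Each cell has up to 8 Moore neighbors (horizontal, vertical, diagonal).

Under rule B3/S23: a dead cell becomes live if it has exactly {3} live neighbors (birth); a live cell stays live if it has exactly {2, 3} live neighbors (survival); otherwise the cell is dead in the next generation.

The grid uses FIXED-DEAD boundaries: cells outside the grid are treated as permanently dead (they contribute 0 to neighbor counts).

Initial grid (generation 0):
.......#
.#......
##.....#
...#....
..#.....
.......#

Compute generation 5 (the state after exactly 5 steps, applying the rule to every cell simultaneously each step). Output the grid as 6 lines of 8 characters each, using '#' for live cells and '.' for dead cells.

Simulating step by step:
Generation 0 (given above): 8 live cells
Generation 1: 7 live cells
........
##......
###.....
.##.....
........
........
Generation 2: 4 live cells
........
#.#.....
........
#.#.....
........
........
Generation 3: 0 live cells
........
........
........
........
........
........
Generation 4: 0 live cells
........
........
........
........
........
........
Generation 5: 0 live cells
(generation 5 grid is the final answer)

Answer: ........
........
........
........
........
........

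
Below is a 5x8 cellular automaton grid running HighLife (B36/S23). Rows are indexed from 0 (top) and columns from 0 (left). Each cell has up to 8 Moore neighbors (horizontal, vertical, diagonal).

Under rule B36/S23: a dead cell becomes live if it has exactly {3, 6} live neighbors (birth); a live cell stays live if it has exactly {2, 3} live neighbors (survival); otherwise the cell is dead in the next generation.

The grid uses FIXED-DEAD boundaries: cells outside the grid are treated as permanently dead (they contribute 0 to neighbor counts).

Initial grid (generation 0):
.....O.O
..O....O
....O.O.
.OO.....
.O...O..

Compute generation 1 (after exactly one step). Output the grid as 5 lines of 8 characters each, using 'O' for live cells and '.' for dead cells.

Simulating step by step:
Generation 0 (given above): 10 live cells
Generation 1: 11 live cells
(generation 1 grid is the final answer)

Answer: ......O.
.....O.O
.OOO....
.OO..O..
.OO.....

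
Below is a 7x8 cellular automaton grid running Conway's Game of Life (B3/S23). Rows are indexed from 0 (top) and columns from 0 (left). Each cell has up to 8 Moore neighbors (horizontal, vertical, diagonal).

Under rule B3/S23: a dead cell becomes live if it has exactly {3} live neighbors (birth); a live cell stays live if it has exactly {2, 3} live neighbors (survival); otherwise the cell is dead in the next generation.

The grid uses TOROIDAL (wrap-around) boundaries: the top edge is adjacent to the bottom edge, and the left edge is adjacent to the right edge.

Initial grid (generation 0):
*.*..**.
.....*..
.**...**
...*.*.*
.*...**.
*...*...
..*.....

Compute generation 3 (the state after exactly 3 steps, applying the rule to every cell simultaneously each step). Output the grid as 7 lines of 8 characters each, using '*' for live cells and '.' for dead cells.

Simulating step by step:
Generation 0 (given above): 18 live cells
Generation 1: 24 live cells
.*...**.
*.*..*..
*.*.**.*
.*..**.*
*....***
.*...*..
...*.*.*
Generation 2: 18 live cells
***..*.*
*.**....
..*....*
.*.*....
.*.....*
.....*..
*.*..*..
Generation 3: 17 live cells
(generation 3 grid is the final answer)

Answer: ....*.**
...*..*.
*.......
.*......
*.*.....
**....*.
*.*.**.*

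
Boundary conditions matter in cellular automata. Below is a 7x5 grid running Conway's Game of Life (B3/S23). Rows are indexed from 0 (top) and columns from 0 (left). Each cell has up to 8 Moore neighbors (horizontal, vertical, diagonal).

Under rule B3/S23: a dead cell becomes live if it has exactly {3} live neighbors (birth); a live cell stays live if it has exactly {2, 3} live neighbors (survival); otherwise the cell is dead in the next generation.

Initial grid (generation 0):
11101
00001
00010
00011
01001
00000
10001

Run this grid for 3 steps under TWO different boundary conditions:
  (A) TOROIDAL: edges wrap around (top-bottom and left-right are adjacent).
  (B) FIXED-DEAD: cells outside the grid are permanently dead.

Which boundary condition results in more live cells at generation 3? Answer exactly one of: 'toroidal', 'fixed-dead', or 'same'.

Answer: toroidal

Derivation:
Under TOROIDAL boundary, generation 3:
00000
11111
00011
10100
10100
11111
10011
Population = 19

Under FIXED-DEAD boundary, generation 3:
00100
11000
01100
01110
00010
00000
00000
Population = 9

Comparison: toroidal=19, fixed-dead=9 -> toroidal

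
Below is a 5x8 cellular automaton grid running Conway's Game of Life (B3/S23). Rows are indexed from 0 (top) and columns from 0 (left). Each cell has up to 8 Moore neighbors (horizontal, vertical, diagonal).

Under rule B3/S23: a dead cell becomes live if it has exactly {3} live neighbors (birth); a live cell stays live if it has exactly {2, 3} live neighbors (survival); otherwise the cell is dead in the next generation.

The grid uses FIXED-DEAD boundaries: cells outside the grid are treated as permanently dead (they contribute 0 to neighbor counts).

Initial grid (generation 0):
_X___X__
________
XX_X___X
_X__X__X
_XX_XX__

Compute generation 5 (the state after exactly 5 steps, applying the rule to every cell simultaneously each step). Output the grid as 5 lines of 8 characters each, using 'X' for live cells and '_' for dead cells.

Answer: _XX_____
___X____
__X__X__
___X_XX_
_____X__

Derivation:
Simulating step by step:
Generation 0 (given above): 13 live cells
Generation 1: 14 live cells
________
XXX_____
XXX_____
____XXX_
_XXXXX__
Generation 2: 12 live cells
_X______
X_X_____
X_XX_X__
X_____X_
__XX__X_
Generation 3: 10 live cells
_X______
X_XX____
X_XX____
____XXX_
________
Generation 4: 10 live cells
_XX_____
X__X____
__X__X__
___XXX__
_____X__
Generation 5: 9 live cells
(generation 5 grid is the final answer)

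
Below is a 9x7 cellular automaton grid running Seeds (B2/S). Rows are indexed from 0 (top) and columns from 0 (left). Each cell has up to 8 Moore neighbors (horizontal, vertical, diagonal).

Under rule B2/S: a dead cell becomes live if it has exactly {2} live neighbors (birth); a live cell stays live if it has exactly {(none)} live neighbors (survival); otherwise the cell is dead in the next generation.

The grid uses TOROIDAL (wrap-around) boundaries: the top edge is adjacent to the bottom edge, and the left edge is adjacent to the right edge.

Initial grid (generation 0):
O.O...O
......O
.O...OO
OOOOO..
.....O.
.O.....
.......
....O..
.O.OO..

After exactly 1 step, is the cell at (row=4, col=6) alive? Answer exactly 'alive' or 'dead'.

Simulating step by step:
Generation 0 (given above): 18 live cells
Generation 1: 6 live cells
....O..
..O....
.......
.......
......O
.......
.......
..O..O.
......O

Cell (4,6) at generation 1: 1 -> alive

Answer: alive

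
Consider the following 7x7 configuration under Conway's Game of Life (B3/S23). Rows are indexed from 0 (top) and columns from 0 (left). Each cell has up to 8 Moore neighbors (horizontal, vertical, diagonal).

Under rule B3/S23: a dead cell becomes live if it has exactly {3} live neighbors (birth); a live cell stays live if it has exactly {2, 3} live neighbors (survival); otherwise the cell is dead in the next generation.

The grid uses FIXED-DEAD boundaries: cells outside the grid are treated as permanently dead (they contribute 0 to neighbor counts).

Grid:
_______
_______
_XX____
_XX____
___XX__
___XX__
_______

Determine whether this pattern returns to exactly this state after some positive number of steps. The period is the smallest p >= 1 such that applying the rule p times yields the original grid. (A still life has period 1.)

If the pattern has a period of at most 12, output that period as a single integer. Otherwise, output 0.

Answer: 2

Derivation:
Simulating and comparing each generation to the original:
Gen 0 (original, given above): 8 live cells
Gen 1: 6 live cells, differs from original
Gen 2: 8 live cells, MATCHES original -> period = 2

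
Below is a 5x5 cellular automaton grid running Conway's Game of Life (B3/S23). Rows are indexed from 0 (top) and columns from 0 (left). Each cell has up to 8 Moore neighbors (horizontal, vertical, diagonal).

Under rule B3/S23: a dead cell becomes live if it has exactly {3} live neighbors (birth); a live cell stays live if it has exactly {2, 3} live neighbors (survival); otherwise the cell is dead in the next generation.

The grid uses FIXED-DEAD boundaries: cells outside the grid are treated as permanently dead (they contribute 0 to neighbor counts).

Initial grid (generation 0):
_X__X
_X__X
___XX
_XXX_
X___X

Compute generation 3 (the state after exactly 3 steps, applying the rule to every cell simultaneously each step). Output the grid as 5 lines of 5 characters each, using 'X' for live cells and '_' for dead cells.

Answer: _____
_____
_____
XXX__
_____

Derivation:
Simulating step by step:
Generation 0 (given above): 11 live cells
Generation 1: 9 live cells
_____
__X_X
_X__X
_XX__
_XXX_
Generation 2: 5 live cells
_____
___X_
_X___
X____
_X_X_
Generation 3: 3 live cells
(generation 3 grid is the final answer)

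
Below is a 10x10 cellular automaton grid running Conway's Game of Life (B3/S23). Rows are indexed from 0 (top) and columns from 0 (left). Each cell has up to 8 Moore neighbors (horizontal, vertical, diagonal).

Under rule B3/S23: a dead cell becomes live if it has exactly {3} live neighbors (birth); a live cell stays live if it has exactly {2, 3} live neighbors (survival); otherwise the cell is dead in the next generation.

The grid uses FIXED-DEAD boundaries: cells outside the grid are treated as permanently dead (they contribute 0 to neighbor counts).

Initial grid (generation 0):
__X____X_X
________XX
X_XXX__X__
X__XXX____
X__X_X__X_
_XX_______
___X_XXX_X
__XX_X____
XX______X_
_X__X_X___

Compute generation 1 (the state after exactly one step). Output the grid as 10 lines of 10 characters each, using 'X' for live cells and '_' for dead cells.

Simulating step by step:
Generation 0 (given above): 34 live cells
Generation 1: 38 live cells
(generation 1 grid is the final answer)

Answer: _________X
_XX____X_X
_XX__X__X_
X____XX___
X__X_X____
_XXX_X_XX_
_X_X_XX___
_XXX_X_XX_
XX_XXX____
XX________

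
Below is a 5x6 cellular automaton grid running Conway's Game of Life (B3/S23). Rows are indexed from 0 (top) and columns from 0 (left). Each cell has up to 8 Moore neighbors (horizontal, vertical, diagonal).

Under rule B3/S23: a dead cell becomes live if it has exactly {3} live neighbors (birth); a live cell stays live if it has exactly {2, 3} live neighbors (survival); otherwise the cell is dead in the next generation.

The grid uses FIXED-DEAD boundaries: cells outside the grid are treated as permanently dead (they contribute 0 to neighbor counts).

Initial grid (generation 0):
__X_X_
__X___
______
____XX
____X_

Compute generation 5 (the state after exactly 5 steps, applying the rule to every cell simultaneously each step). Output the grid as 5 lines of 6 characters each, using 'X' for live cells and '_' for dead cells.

Answer: ______
______
______
___XX_
______

Derivation:
Simulating step by step:
Generation 0 (given above): 6 live cells
Generation 1: 6 live cells
___X__
___X__
______
____XX
____XX
Generation 2: 5 live cells
______
______
____X_
____XX
____XX
Generation 3: 5 live cells
______
______
____XX
___X__
____XX
Generation 4: 3 live cells
______
______
____X_
___X__
____X_
Generation 5: 2 live cells
(generation 5 grid is the final answer)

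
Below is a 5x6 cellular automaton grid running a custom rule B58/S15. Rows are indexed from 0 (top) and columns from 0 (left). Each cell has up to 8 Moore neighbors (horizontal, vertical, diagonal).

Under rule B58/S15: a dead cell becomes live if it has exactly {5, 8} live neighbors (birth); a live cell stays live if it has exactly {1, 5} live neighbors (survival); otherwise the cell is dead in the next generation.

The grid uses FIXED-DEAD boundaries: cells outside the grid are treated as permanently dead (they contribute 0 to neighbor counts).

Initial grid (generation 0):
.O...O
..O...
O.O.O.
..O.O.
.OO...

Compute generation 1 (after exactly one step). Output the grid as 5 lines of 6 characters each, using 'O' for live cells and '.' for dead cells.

Simulating step by step:
Generation 0 (given above): 10 live cells
Generation 1: 6 live cells
(generation 1 grid is the final answer)

Answer: .O....
......
...OO.
.O.OO.
......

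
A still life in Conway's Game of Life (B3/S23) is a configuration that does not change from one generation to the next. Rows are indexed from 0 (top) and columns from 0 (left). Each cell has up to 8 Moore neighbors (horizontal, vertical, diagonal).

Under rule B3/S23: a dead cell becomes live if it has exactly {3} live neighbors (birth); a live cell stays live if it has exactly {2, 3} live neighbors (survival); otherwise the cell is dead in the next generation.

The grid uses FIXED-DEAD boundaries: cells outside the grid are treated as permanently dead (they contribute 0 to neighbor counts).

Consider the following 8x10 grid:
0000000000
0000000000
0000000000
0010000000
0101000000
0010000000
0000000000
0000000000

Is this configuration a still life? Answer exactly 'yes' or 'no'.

Compute generation 1 and compare to generation 0 (given above):
Generation 1:
0000000000
0000000000
0000000000
0010000000
0101000000
0010000000
0000000000
0000000000
The grids are IDENTICAL -> still life.

Answer: yes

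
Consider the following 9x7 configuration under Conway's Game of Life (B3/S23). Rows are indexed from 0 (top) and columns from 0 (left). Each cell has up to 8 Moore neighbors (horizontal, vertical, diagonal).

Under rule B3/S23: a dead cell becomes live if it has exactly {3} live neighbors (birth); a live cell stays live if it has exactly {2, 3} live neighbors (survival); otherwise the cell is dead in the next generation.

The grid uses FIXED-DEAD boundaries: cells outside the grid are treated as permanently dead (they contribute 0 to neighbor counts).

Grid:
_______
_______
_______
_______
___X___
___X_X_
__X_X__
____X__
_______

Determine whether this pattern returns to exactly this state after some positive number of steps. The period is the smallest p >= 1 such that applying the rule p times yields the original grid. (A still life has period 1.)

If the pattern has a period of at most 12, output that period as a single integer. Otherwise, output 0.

Answer: 2

Derivation:
Simulating and comparing each generation to the original:
Gen 0 (original, given above): 6 live cells
Gen 1: 6 live cells, differs from original
Gen 2: 6 live cells, MATCHES original -> period = 2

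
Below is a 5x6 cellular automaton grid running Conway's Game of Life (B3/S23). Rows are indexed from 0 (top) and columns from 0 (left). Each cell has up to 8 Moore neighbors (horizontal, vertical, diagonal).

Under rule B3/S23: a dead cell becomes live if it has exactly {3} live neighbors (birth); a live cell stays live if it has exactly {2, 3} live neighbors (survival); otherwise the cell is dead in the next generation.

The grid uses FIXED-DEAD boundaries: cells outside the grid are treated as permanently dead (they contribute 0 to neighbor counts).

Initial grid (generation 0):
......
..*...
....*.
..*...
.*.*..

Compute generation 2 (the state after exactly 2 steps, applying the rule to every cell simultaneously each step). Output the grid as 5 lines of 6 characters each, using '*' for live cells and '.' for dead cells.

Answer: ......
......
..**..
..**..
..**..

Derivation:
Simulating step by step:
Generation 0 (given above): 5 live cells
Generation 1: 4 live cells
......
......
...*..
..**..
..*...
Generation 2: 6 live cells
(generation 2 grid is the final answer)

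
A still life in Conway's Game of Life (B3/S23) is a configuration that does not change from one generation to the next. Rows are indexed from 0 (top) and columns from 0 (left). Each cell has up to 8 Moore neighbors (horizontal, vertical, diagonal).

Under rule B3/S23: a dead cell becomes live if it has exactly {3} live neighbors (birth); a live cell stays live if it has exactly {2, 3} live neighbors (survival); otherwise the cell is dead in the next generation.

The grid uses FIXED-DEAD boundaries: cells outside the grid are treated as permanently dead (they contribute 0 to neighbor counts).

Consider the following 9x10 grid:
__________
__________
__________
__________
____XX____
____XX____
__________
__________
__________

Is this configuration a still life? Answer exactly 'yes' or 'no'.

Compute generation 1 and compare to generation 0 (given above):
Generation 1:
__________
__________
__________
__________
____XX____
____XX____
__________
__________
__________
The grids are IDENTICAL -> still life.

Answer: yes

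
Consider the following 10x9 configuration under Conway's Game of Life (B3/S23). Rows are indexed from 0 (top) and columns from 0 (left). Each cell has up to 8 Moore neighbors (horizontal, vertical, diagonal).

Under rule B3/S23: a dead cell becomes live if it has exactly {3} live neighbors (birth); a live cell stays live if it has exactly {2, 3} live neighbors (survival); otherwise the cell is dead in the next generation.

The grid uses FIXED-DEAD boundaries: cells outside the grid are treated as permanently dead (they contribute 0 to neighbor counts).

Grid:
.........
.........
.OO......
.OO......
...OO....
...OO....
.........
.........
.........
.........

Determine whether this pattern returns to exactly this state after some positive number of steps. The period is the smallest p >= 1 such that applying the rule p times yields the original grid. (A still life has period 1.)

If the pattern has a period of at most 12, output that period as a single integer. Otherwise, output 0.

Answer: 2

Derivation:
Simulating and comparing each generation to the original:
Gen 0 (original, given above): 8 live cells
Gen 1: 6 live cells, differs from original
Gen 2: 8 live cells, MATCHES original -> period = 2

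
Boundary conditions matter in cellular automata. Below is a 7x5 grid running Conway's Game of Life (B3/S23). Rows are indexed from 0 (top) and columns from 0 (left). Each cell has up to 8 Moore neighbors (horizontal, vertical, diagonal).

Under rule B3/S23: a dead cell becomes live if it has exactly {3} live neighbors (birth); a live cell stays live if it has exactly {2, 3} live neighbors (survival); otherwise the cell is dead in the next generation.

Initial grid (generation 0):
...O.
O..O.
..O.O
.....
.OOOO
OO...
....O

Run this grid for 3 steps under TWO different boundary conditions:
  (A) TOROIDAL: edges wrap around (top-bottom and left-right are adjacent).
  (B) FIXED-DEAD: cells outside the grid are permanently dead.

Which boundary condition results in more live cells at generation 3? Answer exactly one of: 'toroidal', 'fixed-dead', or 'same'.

Answer: toroidal

Derivation:
Under TOROIDAL boundary, generation 3:
.OOOO
.OOO.
.OO..
O.O..
O.O..
...O.
OOOOO
Population = 19

Under FIXED-DEAD boundary, generation 3:
..OOO
..OOO
.OO.O
...OO
OOOOO
...OO
.....
Population = 18

Comparison: toroidal=19, fixed-dead=18 -> toroidal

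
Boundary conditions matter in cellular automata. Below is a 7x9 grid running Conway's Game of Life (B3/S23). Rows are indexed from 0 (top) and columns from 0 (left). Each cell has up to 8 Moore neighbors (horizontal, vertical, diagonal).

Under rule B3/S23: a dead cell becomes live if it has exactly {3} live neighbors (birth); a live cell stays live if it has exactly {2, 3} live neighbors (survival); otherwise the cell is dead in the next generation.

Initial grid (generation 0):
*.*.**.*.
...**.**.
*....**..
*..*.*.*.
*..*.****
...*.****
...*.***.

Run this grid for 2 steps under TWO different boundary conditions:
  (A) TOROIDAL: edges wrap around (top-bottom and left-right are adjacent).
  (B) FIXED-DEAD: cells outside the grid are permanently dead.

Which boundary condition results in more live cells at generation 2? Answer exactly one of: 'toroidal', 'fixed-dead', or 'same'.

Under TOROIDAL boundary, generation 2:
.*.......
...*.....
**.......
**.*.....
*..*....*
....*....
.........
Population = 11

Under FIXED-DEAD boundary, generation 2:
....*.*..
..**..*..
**.......
.*.*.....
...*.....
..***....
.........
Population = 13

Comparison: toroidal=11, fixed-dead=13 -> fixed-dead

Answer: fixed-dead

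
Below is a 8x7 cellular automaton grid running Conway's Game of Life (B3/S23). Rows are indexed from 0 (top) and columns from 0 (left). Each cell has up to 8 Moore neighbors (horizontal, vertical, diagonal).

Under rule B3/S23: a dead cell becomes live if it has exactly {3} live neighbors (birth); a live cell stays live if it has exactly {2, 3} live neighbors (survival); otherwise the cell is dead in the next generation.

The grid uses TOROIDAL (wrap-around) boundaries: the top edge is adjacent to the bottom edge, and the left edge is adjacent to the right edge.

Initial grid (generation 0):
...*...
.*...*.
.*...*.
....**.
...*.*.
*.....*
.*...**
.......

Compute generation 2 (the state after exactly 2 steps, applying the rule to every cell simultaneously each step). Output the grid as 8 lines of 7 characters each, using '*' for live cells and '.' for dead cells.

Answer: .......
.....*.
....*.*
....*..
....**.
....*..
.....**
.......

Derivation:
Simulating step by step:
Generation 0 (given above): 14 live cells
Generation 1: 11 live cells
.......
..*.*..
.....**
.....**
.....*.
*...*..
.....**
.......
Generation 2: 9 live cells
(generation 2 grid is the final answer)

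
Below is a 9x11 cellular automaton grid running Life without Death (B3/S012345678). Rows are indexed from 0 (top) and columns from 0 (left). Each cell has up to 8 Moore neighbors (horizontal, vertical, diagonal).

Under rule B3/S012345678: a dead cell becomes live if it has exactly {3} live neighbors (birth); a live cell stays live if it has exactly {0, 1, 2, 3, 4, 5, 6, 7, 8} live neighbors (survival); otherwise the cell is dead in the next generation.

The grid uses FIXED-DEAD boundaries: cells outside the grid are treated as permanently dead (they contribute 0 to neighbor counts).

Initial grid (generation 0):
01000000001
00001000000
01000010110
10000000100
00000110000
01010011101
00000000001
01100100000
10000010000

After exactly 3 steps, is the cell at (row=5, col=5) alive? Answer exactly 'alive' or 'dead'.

Answer: alive

Derivation:
Simulating step by step:
Generation 0 (given above): 23 live cells
Generation 1: 37 live cells
01000000001
00001000010
01000011110
10000110110
00000110110
01010111111
01000011011
01100100000
11000010000
Generation 2: 47 live cells
01000000001
00001001011
01000011111
10000110111
00000110110
01111111111
11001011011
01100101000
11100010000
Generation 3: 55 live cells
01000000011
00001011011
01000011111
10000110111
01110110110
11111111111
11001011011
01110101100
11100010000

Cell (5,5) at generation 3: 1 -> alive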